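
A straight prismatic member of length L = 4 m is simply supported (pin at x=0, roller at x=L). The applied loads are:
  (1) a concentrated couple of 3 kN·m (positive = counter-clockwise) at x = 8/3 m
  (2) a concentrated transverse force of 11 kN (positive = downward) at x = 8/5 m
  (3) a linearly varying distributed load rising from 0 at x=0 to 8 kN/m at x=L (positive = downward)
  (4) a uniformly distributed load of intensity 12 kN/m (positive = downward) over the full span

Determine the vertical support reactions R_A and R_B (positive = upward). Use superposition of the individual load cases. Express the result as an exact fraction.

Load 1 — applied couple M₀=3 kN·m at a=8/3 m (b=L-a=4/3):
  R_A = M₀/L = 3/4 kN
  R_B = -M₀/L = -3/4 kN
Load 2 — point force P=11 kN at a=8/5 m (b=L-a=12/5):
  R_A = Pb/L = 11·(12/5)/4 = 33/5 kN
  R_B = Pa/L = 11·(8/5)/4 = 22/5 kN
Load 3 — triangular load w₀=8 kN/m (0→w₀ over full span):
  R_A = w₀L/6 = 8·4/6 = 16/3 kN
  R_B = w₀L/3 = 8·4/3 = 32/3 kN
Load 4 — uniform load w=12 kN/m over full span:
  R_A = wL/2 = 12·4/2 = 24 kN
  R_B = wL/2 = 12·4/2 = 24 kN
Superposition: R_A = 2201/60 kN, R_B = 2299/60 kN

R_A = 2201/60 kN, R_B = 2299/60 kN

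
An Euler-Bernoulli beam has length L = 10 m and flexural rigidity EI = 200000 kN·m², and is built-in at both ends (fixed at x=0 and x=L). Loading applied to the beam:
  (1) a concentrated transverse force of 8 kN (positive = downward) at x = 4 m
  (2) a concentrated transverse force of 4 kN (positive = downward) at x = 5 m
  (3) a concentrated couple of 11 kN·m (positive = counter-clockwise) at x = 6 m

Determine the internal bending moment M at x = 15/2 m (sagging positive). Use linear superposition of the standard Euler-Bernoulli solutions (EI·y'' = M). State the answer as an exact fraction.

Load 1 — point force P=8 kN at a=4 m (b=L-a=6):
  M_1 = Pa²(a+3b)(L-x)/L³ - Pa²b/L²  [x>a] = 8·4²·(4+3·6)·(10-(15/2))/10³ - 8·4²·6/10² = -16/25 kN·m
Load 2 — point force P=4 kN at a=5 m (b=L-a=5):
  M_2 = Pa²(a+3b)(L-x)/L³ - Pa²b/L²  [x>a] = 4·5²·(5+3·5)·(10-(15/2))/10³ - 4·5²·5/10² = 0 kN·m
Load 3 — applied couple M₀=11 kN·m at a=6 m (b=L-a=4):
  M_3 = R_Ax - M_A - M₀  [x>a] with R_A=198/125, M_A=88/25 = (198/125)·(15/2) - (88/25) - 11 = -66/25 kN·m
Superposition: M = Σ M_i = -82/25 kN·m ≈ -3.280000 kN·m

M(15/2) = -82/25 kN·m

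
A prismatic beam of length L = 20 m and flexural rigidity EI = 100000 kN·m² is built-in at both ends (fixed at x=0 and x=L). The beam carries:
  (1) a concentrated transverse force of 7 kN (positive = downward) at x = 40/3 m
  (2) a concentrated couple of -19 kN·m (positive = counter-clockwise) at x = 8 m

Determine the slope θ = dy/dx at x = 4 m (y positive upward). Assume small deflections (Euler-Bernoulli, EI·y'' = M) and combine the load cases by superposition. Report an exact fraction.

θ(4) = -24289/84375000 rad

Load 1 — point force P=7 kN at a=40/3 m (b=L-a=20/3):
  θ_1 = -Pb²x(2aL-(3a+b)x)/(2L³EI)  [x≤a] = -7·(20/3)²·4·(2·(40/3)·20-(3·(40/3)+(20/3))·4)/(2·20³·100000) = -91/337500 rad
Load 2 — applied couple M₀=-19 kN·m at a=8 m (b=L-a=12):
  θ_2 = (R_Ax²/2 - M_Ax)/EI  [x≤a] with R_A=-171/125, M_A=-57/25 = ((-171/125)·4²/2 - (-57/25)·4)/100000 = -57/3125000 rad
Superposition: θ = Σ θ_i = -24289/84375000 rad ≈ -0.000288 rad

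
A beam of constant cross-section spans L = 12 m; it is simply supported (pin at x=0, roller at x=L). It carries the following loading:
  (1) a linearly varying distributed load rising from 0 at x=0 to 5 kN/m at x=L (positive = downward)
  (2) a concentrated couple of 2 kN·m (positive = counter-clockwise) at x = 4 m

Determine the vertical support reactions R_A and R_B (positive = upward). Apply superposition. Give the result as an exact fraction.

Load 1 — triangular load w₀=5 kN/m (0→w₀ over full span):
  R_A = w₀L/6 = 5·12/6 = 10 kN
  R_B = w₀L/3 = 5·12/3 = 20 kN
Load 2 — applied couple M₀=2 kN·m at a=4 m (b=L-a=8):
  R_A = M₀/L = 2/12 = 1/6 kN
  R_B = -M₀/L = -2/12 = -1/6 kN
Superposition: R_A = 61/6 kN, R_B = 119/6 kN

R_A = 61/6 kN, R_B = 119/6 kN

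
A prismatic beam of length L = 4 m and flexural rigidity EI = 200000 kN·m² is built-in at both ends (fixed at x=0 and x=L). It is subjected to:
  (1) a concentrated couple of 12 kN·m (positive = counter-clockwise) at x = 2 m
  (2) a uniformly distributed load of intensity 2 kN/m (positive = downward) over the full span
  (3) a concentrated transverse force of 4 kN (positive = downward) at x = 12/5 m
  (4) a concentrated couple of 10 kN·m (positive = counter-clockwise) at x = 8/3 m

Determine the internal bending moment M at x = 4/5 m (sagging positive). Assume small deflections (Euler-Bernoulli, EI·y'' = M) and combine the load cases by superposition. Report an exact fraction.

M(4/5) = -1093/1875 kN·m

Load 1 — applied couple M₀=12 kN·m at a=2 m (b=L-a=2):
  M_1 = R_Ax - M_A  [x≤a] with R_A=9/2, M_A=3 = (9/2)·(4/5) - 3 = 3/5 kN·m
Load 2 — uniform load w=2 kN/m over full span:
  M_2 = wLx/2 - wL²/12 - wx²/2 = 2·4·(4/5)/2 - 2·4²/12 - 2·(4/5)²/2 = -8/75 kN·m
Load 3 — point force P=4 kN at a=12/5 m (b=L-a=8/5):
  M_3 = Pb²(3a+b)x/L³ - Pab²/L²  [x≤a] = 4·(8/5)²·(3·(12/5)+(8/5))·(4/5)/4³ - 4·(12/5)·(8/5)²/4² = -256/625 kN·m
Load 4 — applied couple M₀=10 kN·m at a=8/3 m (b=L-a=4/3):
  M_4 = R_Ax - M_A  [x≤a] with R_A=10/3, M_A=10/3 = (10/3)·(4/5) - (10/3) = -2/3 kN·m
Superposition: M = Σ M_i = -1093/1875 kN·m ≈ -0.582933 kN·m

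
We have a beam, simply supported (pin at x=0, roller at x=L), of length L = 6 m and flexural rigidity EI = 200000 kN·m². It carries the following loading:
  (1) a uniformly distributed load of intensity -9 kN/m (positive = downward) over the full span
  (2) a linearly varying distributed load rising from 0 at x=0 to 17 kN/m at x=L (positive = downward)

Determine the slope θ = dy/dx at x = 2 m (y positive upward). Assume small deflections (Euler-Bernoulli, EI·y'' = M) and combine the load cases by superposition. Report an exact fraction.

Load 1 — uniform load w=-9 kN/m over full span:
  θ_1 = -w(L³-6Lx²+4x³)/(24EI) = -(-9)·(6³-6·6·2²+4·2³)/(24·200000) = 39/200000 rad
Load 2 — triangular load w₀=17 kN/m (0→w₀ over full span):
  θ_2 = -w₀(7L⁴-30L²x²+15x⁴)/(360LEI) = -17·(7·6⁴-30·6²·2²+15·2⁴)/(360·6·200000) = -221/1125000 rad
Superposition: θ = Σ θ_i = -13/9000000 rad ≈ -0.000001 rad

θ(2) = -13/9000000 rad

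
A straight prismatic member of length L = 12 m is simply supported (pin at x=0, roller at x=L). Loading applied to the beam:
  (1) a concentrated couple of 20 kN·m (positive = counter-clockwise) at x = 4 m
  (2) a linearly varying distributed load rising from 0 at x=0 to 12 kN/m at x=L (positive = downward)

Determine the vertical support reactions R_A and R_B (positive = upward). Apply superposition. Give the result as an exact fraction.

R_A = 77/3 kN, R_B = 139/3 kN

Load 1 — applied couple M₀=20 kN·m at a=4 m (b=L-a=8):
  R_A = M₀/L = 20/12 = 5/3 kN
  R_B = -M₀/L = -20/12 = -5/3 kN
Load 2 — triangular load w₀=12 kN/m (0→w₀ over full span):
  R_A = w₀L/6 = 12·12/6 = 24 kN
  R_B = w₀L/3 = 12·12/3 = 48 kN
Superposition: R_A = 77/3 kN, R_B = 139/3 kN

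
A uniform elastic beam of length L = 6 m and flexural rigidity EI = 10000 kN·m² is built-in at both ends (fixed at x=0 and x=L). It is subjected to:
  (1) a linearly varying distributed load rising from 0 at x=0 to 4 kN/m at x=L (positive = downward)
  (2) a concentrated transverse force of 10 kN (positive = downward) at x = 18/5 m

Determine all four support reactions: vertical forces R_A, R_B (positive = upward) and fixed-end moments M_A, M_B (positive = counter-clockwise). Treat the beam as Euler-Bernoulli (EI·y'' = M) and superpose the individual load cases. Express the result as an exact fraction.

Load 1 — triangular load w₀=4 kN/m (0→w₀ over full span):
  R_A = 3w₀L/20 = 3·4·6/20 = 18/5 kN
  M_A = w₀L²/30 = 4·6²/30 = 24/5 kN·m
  R_B = 7w₀L/20 = 7·4·6/20 = 42/5 kN
  M_B = -w₀L²/20 = -4·6²/20 = -36/5 kN·m
Load 2 — point force P=10 kN at a=18/5 m (b=L-a=12/5):
  R_A = Pb²(3a+b)/L³ = 10·(12/5)²·(3·(18/5)+(12/5))/6³ = 88/25 kN
  M_A = Pab²/L² = 10·(18/5)·(12/5)²/6² = 144/25 kN·m
  R_B = Pa²(a+3b)/L³ = 10·(18/5)²·((18/5)+3·(12/5))/6³ = 162/25 kN
  M_B = -Pa²b/L² = -10·(18/5)²·(12/5)/6² = -216/25 kN·m
Superposition: R_A = 178/25 kN, M_A = 264/25 kN·m, R_B = 372/25 kN, M_B = -396/25 kN·m

R_A = 178/25 kN, M_A = 264/25 kN·m, R_B = 372/25 kN, M_B = -396/25 kN·m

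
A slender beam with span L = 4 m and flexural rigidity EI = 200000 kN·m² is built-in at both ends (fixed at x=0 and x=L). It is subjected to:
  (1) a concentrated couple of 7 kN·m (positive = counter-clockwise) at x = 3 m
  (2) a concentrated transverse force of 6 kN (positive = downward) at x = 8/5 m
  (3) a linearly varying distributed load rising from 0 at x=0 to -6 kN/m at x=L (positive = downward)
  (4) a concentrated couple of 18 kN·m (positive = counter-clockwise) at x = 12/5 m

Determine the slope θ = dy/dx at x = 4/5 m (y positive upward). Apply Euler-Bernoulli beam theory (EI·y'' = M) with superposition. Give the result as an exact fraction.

Load 1 — applied couple M₀=7 kN·m at a=3 m (b=L-a=1):
  θ_1 = (R_Ax²/2 - M_Ax)/EI  [x≤a] with R_A=63/32, M_A=35/16 = ((63/32)·(4/5)²/2 - (35/16)·(4/5))/200000 = -7/1250000 rad
Load 2 — point force P=6 kN at a=8/5 m (b=L-a=12/5):
  θ_2 = -Pb²x(2aL-(3a+b)x)/(2L³EI)  [x≤a] = -6·(12/5)²·(4/5)·(2·(8/5)·4-(3·(8/5)+(12/5))·(4/5))/(2·4³·200000) = -297/39062500 rad
Load 3 — triangular load w₀=-6 kN/m (0→w₀ over full span):
  θ_3 = -w₀(2x(L-x)(L-2x)(x+2L)+x²(L-x)²)/(120LEI) = -(-6)·(2·(4/5)·(4-(4/5))·(4-2·(4/5))·((4/5)+2·4)+(4/5)²·(4-(4/5))²)/(120·4·200000) = 14/1953125 rad
Load 4 — applied couple M₀=18 kN·m at a=12/5 m (b=L-a=8/5):
  θ_4 = (R_Ax²/2 - M_Ax)/EI  [x≤a] with R_A=162/25, M_A=144/25 = ((162/25)·(4/5)²/2 - (144/25)·(4/5))/200000 = -99/7812500 rad
Superposition: θ = Σ θ_i = -2923/156250000 rad ≈ -0.000019 rad

θ(4/5) = -2923/156250000 rad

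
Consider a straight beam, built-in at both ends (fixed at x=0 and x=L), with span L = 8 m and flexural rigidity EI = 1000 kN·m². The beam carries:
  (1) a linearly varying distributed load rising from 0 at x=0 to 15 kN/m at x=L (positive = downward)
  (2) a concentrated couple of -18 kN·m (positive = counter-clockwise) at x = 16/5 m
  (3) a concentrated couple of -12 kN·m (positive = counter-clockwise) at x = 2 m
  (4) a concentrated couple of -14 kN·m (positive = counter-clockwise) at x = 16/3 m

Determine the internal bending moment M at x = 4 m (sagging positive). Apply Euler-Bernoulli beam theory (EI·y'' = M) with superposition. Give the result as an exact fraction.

Load 1 — triangular load w₀=15 kN/m (0→w₀ over full span):
  M_1 = 3w₀Lx/20 - w₀L²/30 - w₀x³/(6L) = 3·15·8·4/20 - 15·8²/30 - 15·4³/(6·8) = 20 kN·m
Load 2 — applied couple M₀=-18 kN·m at a=16/5 m (b=L-a=24/5):
  M_2 = R_Ax - M_A - M₀  [x>a] with R_A=-81/25, M_A=-54/25 = (-81/25)·4 - (-54/25) - (-18) = 36/5 kN·m
Load 3 — applied couple M₀=-12 kN·m at a=2 m (b=L-a=6):
  M_3 = R_Ax - M_A - M₀  [x>a] with R_A=-27/16, M_A=9/4 = (-27/16)·4 - (9/4) - (-12) = 3 kN·m
Load 4 — applied couple M₀=-14 kN·m at a=16/3 m (b=L-a=8/3):
  M_4 = R_Ax - M_A  [x≤a] with R_A=-7/3, M_A=-14/3 = (-7/3)·4 - (-14/3) = -14/3 kN·m
Superposition: M = Σ M_i = 383/15 kN·m ≈ 25.533333 kN·m

M(4) = 383/15 kN·m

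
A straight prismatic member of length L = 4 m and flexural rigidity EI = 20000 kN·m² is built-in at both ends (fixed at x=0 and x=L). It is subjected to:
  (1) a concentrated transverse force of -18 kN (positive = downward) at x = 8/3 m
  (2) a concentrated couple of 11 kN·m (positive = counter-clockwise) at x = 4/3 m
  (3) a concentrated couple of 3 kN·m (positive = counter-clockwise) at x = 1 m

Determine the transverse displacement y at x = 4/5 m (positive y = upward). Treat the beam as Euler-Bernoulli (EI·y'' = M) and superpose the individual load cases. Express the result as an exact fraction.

Load 1 — point force P=-18 kN at a=8/3 m (b=L-a=4/3):
  y_1 = -Pb²x²(3aL-(3a+b)x)/(6L³EI)  [x≤a] = -(-18)·(4/3)²·(4/5)²·(3·(8/3)·4-(3·(8/3)+(4/3))·(4/5))/(6·4³·20000) = 46/703125 m
Load 2 — applied couple M₀=11 kN·m at a=4/3 m (b=L-a=8/3):
  y_2 = (R_Ax³/6 - M_Ax²/2)/EI  [x≤a] with R_A=11/3, M_A=0 = ((11/3)·(4/5)³/6 - 0·(4/5)²/2)/20000 = 11/703125 m
Load 3 — applied couple M₀=3 kN·m at a=1 m (b=L-a=3):
  y_3 = (R_Ax³/6 - M_Ax²/2)/EI  [x≤a] with R_A=27/32, M_A=-9/16 = ((27/32)·(4/5)³/6 - (-9/16)·(4/5)²/2)/20000 = 63/5000000 m
Superposition: y = Σ y_i = 281/3000000 m ≈ 0.000094 m

y(4/5) = 281/3000000 m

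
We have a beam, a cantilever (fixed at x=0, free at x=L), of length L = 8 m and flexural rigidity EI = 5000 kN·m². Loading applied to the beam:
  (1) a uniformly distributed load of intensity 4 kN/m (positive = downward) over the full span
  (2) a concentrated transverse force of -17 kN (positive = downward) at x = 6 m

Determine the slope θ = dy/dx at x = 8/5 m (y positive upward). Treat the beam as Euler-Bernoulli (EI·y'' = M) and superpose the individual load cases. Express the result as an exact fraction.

Load 1 — uniform load w=4 kN/m over full span:
  θ_1 = -wx(x²-3Lx+3L²)/(6EI) = -4·(8/5)·((8/5)²-3·8·(8/5)+3·8²)/(6·5000) = -7808/234375 rad
Load 2 — point force P=-17 kN at a=6 m (b=L-a=2):
  θ_2 = -Px(2a-x)/(2EI)  [x≤a] = -(-17)·(8/5)·(2·6-(8/5))/(2·5000) = 442/15625 rad
Superposition: θ = Σ θ_i = -1178/234375 rad ≈ -0.005026 rad

θ(8/5) = -1178/234375 rad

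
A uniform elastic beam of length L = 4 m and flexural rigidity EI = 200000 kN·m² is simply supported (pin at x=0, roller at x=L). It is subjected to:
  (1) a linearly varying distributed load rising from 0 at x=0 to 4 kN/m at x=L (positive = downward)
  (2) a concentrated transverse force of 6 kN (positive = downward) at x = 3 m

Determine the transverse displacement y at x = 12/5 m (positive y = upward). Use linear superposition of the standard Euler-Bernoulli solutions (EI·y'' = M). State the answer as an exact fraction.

y(12/5) = -562979/9375000000 m

Load 1 — triangular load w₀=4 kN/m (0→w₀ over full span):
  y_1 = -w₀x(7L⁴-10L²x²+3x⁴)/(360LEI) = -4·(12/5)·(7·4⁴-10·4²·(12/5)²+3·(12/5)⁴)/(360·4·200000) = -4736/146484375 m
Load 2 — point force P=6 kN at a=3 m (b=L-a=1):
  y_2 = -Pbx(L²-b²-x²)/(6LEI)  [x≤a] = -6·1·(12/5)·(4²-1²-(12/5)²)/(6·4·200000) = -693/25000000 m
Superposition: y = Σ y_i = -562979/9375000000 m ≈ -0.000060 m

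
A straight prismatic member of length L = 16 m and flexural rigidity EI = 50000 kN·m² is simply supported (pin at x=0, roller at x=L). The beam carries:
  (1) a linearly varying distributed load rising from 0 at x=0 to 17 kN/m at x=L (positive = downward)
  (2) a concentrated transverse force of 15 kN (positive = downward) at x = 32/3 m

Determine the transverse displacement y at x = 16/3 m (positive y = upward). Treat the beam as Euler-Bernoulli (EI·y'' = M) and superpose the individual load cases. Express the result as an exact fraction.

y(16/3) = -318848/2278125 m

Load 1 — triangular load w₀=17 kN/m (0→w₀ over full span):
  y_1 = -w₀x(7L⁴-10L²x²+3x⁴)/(360LEI) = -17·(16/3)·(7·16⁴-10·16²·(16/3)²+3·(16/3)⁴)/(360·16·50000) = -278528/2278125 m
Load 2 — point force P=15 kN at a=32/3 m (b=L-a=16/3):
  y_2 = -Pbx(L²-b²-x²)/(6LEI)  [x≤a] = -15·(16/3)·(16/3)·(16²-(16/3)²-(16/3)²)/(6·16·50000) = -896/50625 m
Superposition: y = Σ y_i = -318848/2278125 m ≈ -0.139961 m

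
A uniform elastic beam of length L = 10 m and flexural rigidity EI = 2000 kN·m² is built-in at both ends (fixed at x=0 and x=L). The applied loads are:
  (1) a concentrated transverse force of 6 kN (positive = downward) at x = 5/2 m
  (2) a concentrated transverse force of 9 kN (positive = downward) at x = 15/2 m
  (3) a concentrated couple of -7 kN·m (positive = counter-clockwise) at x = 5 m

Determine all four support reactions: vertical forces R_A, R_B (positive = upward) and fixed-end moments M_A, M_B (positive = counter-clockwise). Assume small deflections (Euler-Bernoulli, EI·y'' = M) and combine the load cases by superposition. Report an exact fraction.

Load 1 — point force P=6 kN at a=5/2 m (b=L-a=15/2):
  R_A = Pb²(3a+b)/L³ = 6·(15/2)²·(3·(5/2)+(15/2))/10³ = 81/16 kN
  M_A = Pab²/L² = 6·(5/2)·(15/2)²/10² = 135/16 kN·m
  R_B = Pa²(a+3b)/L³ = 6·(5/2)²·((5/2)+3·(15/2))/10³ = 15/16 kN
  M_B = -Pa²b/L² = -6·(5/2)²·(15/2)/10² = -45/16 kN·m
Load 2 — point force P=9 kN at a=15/2 m (b=L-a=5/2):
  R_A = Pb²(3a+b)/L³ = 9·(5/2)²·(3·(15/2)+(5/2))/10³ = 45/32 kN
  M_A = Pab²/L² = 9·(15/2)·(5/2)²/10² = 135/32 kN·m
  R_B = Pa²(a+3b)/L³ = 9·(15/2)²·((15/2)+3·(5/2))/10³ = 243/32 kN
  M_B = -Pa²b/L² = -9·(15/2)²·(5/2)/10² = -405/32 kN·m
Load 3 — applied couple M₀=-7 kN·m at a=5 m (b=L-a=5):
  R_A = 6M₀ab/L³ = 6·(-7)·5·5/10³ = -21/20 kN
  M_A = M₀b(2a-b)/L² = (-7)·5·(2·5-5)/10² = -7/4 kN·m
  R_B = -6M₀ab/L³ = -6·(-7)·5·5/10³ = 21/20 kN
  M_B = M₀a(2b-a)/L² = (-7)·5·(2·5-5)/10² = -7/4 kN·m
Superposition: R_A = 867/160 kN, M_A = 349/32 kN·m, R_B = 1533/160 kN, M_B = -551/32 kN·m

R_A = 867/160 kN, M_A = 349/32 kN·m, R_B = 1533/160 kN, M_B = -551/32 kN·m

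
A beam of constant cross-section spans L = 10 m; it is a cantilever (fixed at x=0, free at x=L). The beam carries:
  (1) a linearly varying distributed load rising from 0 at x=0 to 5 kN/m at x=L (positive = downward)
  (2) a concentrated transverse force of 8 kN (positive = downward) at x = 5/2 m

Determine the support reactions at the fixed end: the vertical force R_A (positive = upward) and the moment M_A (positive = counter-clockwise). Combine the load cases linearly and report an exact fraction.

R_A = 33 kN, M_A = 560/3 kN·m

Load 1 — triangular load w₀=5 kN/m (0→w₀ over full span):
  R_A = w₀L/2 = 5·10/2 = 25 kN
  M_A = w₀L²/3 = 5·10²/3 = 500/3 kN·m
Load 2 — point force P=8 kN at a=5/2 m (b=L-a=15/2):
  R_A = P = 8 kN
  M_A = Pa = 8·(5/2) = 20 kN·m
Superposition: R_A = 33 kN, M_A = 560/3 kN·m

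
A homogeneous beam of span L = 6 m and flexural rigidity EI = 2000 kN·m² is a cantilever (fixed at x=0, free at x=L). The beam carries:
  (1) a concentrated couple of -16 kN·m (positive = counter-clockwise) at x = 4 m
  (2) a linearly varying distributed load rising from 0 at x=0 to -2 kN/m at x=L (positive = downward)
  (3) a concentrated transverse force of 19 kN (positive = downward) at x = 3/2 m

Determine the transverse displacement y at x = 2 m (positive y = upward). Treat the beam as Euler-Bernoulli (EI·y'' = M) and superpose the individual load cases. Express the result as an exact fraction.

Load 1 — applied couple M₀=-16 kN·m at a=4 m (b=L-a=2):
  y_1 = M₀x²/(2EI)  [x≤a] = (-16)·2²/(2·2000) = -2/125 m
Load 2 — triangular load w₀=-2 kN/m (0→w₀ over full span):
  y_2 = (w₀Lx³/12-w₀L²x²/6-w₀x⁵/(120L))/EI = ((-2)·6·2³/12-(-2)·6²·2²/6-(-2)·2⁵/(120·6))/2000 = 451/22500 m
Load 3 — point force P=19 kN at a=3/2 m (b=L-a=9/2):
  y_3 = -Pa²(3x-a)/(6EI)  [x>a] = -19·(3/2)²·(3·2-(3/2))/(6·2000) = -513/32000 m
Superposition: y = Σ y_i = -17261/1440000 m ≈ -0.011987 m

y(2) = -17261/1440000 m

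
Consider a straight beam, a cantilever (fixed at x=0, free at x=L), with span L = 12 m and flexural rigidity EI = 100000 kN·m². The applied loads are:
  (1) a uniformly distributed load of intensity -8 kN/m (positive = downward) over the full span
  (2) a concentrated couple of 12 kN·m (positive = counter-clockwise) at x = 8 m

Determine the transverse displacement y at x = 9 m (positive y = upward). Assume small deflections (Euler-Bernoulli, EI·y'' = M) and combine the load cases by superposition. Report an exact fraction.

y(9) = 14331/100000 m

Load 1 — uniform load w=-8 kN/m over full span:
  y_1 = -wx²(x²-4Lx+6L²)/(24EI) = -(-8)·9²·(9²-4·12·9+6·12²)/(24·100000) = 13851/100000 m
Load 2 — applied couple M₀=12 kN·m at a=8 m (b=L-a=4):
  y_2 = M₀a(2x-a)/(2EI)  [x>a] = 12·8·(2·9-8)/(2·100000) = 3/625 m
Superposition: y = Σ y_i = 14331/100000 m ≈ 0.143310 m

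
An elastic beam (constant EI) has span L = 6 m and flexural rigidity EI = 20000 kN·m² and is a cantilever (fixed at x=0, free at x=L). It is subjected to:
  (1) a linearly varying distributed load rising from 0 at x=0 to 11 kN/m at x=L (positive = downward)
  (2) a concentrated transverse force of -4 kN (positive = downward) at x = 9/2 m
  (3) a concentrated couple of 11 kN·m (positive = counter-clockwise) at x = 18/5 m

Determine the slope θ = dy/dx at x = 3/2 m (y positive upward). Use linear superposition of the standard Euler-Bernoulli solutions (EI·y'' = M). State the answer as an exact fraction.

Load 1 — triangular load w₀=11 kN/m (0→w₀ over full span):
  θ_1 = (w₀Lx²/4-w₀L²x/3-w₀x⁴/(24L))/EI = (11·6·(3/2)²/4-11·6²·(3/2)/3-11·(3/2)⁴/(24·6))/20000 = -41283/5120000 rad
Load 2 — point force P=-4 kN at a=9/2 m (b=L-a=3/2):
  θ_2 = -Px(2a-x)/(2EI)  [x≤a] = -(-4)·(3/2)·(2·(9/2)-(3/2))/(2·20000) = 9/8000 rad
Load 3 — applied couple M₀=11 kN·m at a=18/5 m (b=L-a=12/5):
  θ_3 = M₀x/EI  [x≤a] = 11·(3/2)/20000 = 33/40000 rad
Superposition: θ = Σ θ_i = -31299/5120000 rad ≈ -0.006113 rad

θ(3/2) = -31299/5120000 rad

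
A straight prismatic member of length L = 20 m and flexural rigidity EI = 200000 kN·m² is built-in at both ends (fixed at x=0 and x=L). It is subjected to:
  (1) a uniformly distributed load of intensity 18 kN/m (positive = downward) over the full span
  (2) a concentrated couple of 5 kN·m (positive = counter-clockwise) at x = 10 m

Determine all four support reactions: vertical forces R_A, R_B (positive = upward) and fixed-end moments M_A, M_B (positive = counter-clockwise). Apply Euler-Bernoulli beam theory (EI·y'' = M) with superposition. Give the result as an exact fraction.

R_A = 1443/8 kN, M_A = 2405/4 kN·m, R_B = 1437/8 kN, M_B = -2395/4 kN·m

Load 1 — uniform load w=18 kN/m over full span:
  R_A = wL/2 = 18·20/2 = 180 kN
  M_A = wL²/12 = 18·20²/12 = 600 kN·m
  R_B = wL/2 = 18·20/2 = 180 kN
  M_B = -wL²/12 = -18·20²/12 = -600 kN·m
Load 2 — applied couple M₀=5 kN·m at a=10 m (b=L-a=10):
  R_A = 6M₀ab/L³ = 6·5·10·10/20³ = 3/8 kN
  M_A = M₀b(2a-b)/L² = 5·10·(2·10-10)/20² = 5/4 kN·m
  R_B = -6M₀ab/L³ = -6·5·10·10/20³ = -3/8 kN
  M_B = M₀a(2b-a)/L² = 5·10·(2·10-10)/20² = 5/4 kN·m
Superposition: R_A = 1443/8 kN, M_A = 2405/4 kN·m, R_B = 1437/8 kN, M_B = -2395/4 kN·m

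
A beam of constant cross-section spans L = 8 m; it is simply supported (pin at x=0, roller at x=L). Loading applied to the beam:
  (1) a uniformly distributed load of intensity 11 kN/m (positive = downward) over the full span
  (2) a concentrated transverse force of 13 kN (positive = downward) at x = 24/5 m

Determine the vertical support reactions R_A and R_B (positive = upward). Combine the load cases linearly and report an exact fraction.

R_A = 246/5 kN, R_B = 259/5 kN

Load 1 — uniform load w=11 kN/m over full span:
  R_A = wL/2 = 11·8/2 = 44 kN
  R_B = wL/2 = 11·8/2 = 44 kN
Load 2 — point force P=13 kN at a=24/5 m (b=L-a=16/5):
  R_A = Pb/L = 13·(16/5)/8 = 26/5 kN
  R_B = Pa/L = 13·(24/5)/8 = 39/5 kN
Superposition: R_A = 246/5 kN, R_B = 259/5 kN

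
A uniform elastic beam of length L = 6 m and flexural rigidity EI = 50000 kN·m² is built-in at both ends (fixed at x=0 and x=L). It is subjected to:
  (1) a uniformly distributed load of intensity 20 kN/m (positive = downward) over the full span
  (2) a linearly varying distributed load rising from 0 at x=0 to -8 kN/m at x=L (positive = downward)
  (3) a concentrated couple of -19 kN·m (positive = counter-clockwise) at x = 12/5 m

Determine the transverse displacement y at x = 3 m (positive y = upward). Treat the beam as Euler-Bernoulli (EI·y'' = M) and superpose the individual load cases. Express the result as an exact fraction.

Load 1 — uniform load w=20 kN/m over full span:
  y_1 = -wx²(L-x)²/(24EI) = -20·3²·(6-3)²/(24·50000) = -27/20000 m
Load 2 — triangular load w₀=-8 kN/m (0→w₀ over full span):
  y_2 = -w₀x²(L-x)²(x+2L)/(120LEI) = -(-8)·3²·(6-3)²·(3+2·6)/(120·6·50000) = 27/100000 m
Load 3 — applied couple M₀=-19 kN·m at a=12/5 m (b=L-a=18/5):
  y_3 = (R_Ax³/6 - M_Ax²/2 - M₀(x-a)²/2)/EI  [x>a] with R_A=-114/25, M_A=-57/25 = ((-114/25)·3³/6 - (-57/25)·3²/2 - (-19)·(3-(12/5))²/2)/50000 = -171/1250000 m
Superposition: y = Σ y_i = -1521/1250000 m ≈ -0.001217 m

y(3) = -1521/1250000 m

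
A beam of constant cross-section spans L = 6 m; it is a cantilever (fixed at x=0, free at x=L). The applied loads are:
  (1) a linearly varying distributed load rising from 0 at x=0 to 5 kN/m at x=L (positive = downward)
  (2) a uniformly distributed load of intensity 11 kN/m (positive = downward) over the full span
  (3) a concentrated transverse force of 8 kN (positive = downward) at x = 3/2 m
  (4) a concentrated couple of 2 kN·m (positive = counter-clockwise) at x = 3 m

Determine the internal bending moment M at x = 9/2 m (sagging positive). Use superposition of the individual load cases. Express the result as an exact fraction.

M(9/2) = -561/32 kN·m

Load 1 — triangular load w₀=5 kN/m (0→w₀ over full span):
  M_1 = w₀Lx/2 - w₀L²/3 - w₀x³/(6L) = 5·6·(9/2)/2 - 5·6²/3 - 5·(9/2)³/(6·6) = -165/32 kN·m
Load 2 — uniform load w=11 kN/m over full span:
  M_2 = -w(L-x)²/2 = -11·(6-(9/2))²/2 = -99/8 kN·m
Load 3 — point force P=8 kN at a=3/2 m (b=L-a=9/2):
  M_3 = 0  [x>a] = 0 kN·m
Load 4 — applied couple M₀=2 kN·m at a=3 m (b=L-a=3):
  M_4 = 0  [x>a] = 0 kN·m
Superposition: M = Σ M_i = -561/32 kN·m ≈ -17.531250 kN·m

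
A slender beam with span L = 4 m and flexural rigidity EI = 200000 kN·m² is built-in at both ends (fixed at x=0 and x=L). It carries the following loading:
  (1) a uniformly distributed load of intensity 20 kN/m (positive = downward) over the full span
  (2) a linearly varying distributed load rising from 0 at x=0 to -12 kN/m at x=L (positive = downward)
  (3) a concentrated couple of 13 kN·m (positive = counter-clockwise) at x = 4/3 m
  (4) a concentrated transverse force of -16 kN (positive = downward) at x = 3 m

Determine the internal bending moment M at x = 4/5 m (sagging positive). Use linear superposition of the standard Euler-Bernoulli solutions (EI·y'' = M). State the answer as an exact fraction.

M(4/5) = 537/125 kN·m

Load 1 — uniform load w=20 kN/m over full span:
  M_1 = wLx/2 - wL²/12 - wx²/2 = 20·4·(4/5)/2 - 20·4²/12 - 20·(4/5)²/2 = -16/15 kN·m
Load 2 — triangular load w₀=-12 kN/m (0→w₀ over full span):
  M_2 = 3w₀Lx/20 - w₀L²/30 - w₀x³/(6L) = 3·(-12)·4·(4/5)/20 - (-12)·4²/30 - (-12)·(4/5)³/(6·4) = 112/125 kN·m
Load 3 — applied couple M₀=13 kN·m at a=4/3 m (b=L-a=8/3):
  M_3 = R_Ax - M_A  [x≤a] with R_A=13/3, M_A=0 = (13/3)·(4/5) - 0 = 52/15 kN·m
Load 4 — point force P=-16 kN at a=3 m (b=L-a=1):
  M_4 = Pb²(3a+b)x/L³ - Pab²/L²  [x≤a] = (-16)·1²·(3·3+1)·(4/5)/4³ - (-16)·3·1²/4² = 1 kN·m
Superposition: M = Σ M_i = 537/125 kN·m ≈ 4.296000 kN·m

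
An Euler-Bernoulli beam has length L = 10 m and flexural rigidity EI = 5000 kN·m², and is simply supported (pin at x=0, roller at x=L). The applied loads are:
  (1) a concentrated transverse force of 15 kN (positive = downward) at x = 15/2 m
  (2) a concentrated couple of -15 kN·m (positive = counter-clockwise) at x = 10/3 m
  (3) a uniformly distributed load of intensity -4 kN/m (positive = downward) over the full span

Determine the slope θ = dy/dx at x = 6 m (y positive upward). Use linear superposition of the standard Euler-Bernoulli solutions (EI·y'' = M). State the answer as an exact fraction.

Load 1 — point force P=15 kN at a=15/2 m (b=L-a=5/2):
  θ_1 = -Pb(L²-b²-3x²)/(6LEI)  [x≤a] = -15·(5/2)·(10²-(5/2)²-3·6²)/(6·10·5000) = 57/32000 rad
Load 2 — applied couple M₀=-15 kN·m at a=10/3 m (b=L-a=20/3):
  θ_2 = (M₀x²/(2L)-M₀(x-a)+C₁)/EI  [x>a] with C₁=M₀(3b²-L²)/(6L)=-25/3 = ((-15)·6²/(2·10)-(-15)·(6-(10/3))+(-25/3))/5000 = 7/7500 rad
Load 3 — uniform load w=-4 kN/m over full span:
  θ_3 = -w(L³-6Lx²+4x³)/(24EI) = -(-4)·(10³-6·10·6²+4·6³)/(24·5000) = -37/3750 rad
Superposition: θ = Σ θ_i = -3433/480000 rad ≈ -0.007152 rad

θ(6) = -3433/480000 rad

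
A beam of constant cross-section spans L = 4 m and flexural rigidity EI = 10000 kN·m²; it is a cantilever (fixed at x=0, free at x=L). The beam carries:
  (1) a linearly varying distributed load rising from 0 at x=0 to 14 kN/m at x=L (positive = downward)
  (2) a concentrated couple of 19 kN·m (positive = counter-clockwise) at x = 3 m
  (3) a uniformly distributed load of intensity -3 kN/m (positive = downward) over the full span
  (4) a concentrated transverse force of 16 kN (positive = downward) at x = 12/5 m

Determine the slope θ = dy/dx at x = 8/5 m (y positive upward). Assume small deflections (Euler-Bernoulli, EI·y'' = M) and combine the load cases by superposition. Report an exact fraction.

Load 1 — triangular load w₀=14 kN/m (0→w₀ over full span):
  θ_1 = (w₀Lx²/4-w₀L²x/3-w₀x⁴/(24L))/EI = (14·4·(8/5)²/4-14·4²·(8/5)/3-14·(8/5)⁴/(24·4))/10000 = -3304/390625 rad
Load 2 — applied couple M₀=19 kN·m at a=3 m (b=L-a=1):
  θ_2 = M₀x/EI  [x≤a] = 19·(8/5)/10000 = 19/6250 rad
Load 3 — uniform load w=-3 kN/m over full span:
  θ_3 = -wx(x²-3Lx+3L²)/(6EI) = -(-3)·(8/5)·((8/5)²-3·4·(8/5)+3·4²)/(6·10000) = 196/78125 rad
Load 4 — point force P=16 kN at a=12/5 m (b=L-a=8/5):
  θ_4 = -Px(2a-x)/(2EI)  [x≤a] = -16·(8/5)·(2·(12/5)-(8/5))/(2·10000) = -64/15625 rad
Superposition: θ = Σ θ_i = -5473/781250 rad ≈ -0.007005 rad

θ(8/5) = -5473/781250 rad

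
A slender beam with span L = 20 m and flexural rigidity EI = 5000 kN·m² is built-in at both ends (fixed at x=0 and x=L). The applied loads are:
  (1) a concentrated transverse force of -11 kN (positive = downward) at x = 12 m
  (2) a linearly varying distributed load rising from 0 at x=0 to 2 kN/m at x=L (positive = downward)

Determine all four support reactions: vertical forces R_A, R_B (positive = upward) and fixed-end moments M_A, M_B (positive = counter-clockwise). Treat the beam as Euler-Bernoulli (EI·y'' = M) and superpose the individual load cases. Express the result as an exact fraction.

Load 1 — point force P=-11 kN at a=12 m (b=L-a=8):
  R_A = Pb²(3a+b)/L³ = (-11)·8²·(3·12+8)/20³ = -484/125 kN
  M_A = Pab²/L² = (-11)·12·8²/20² = -528/25 kN·m
  R_B = Pa²(a+3b)/L³ = (-11)·12²·(12+3·8)/20³ = -891/125 kN
  M_B = -Pa²b/L² = -(-11)·12²·8/20² = 792/25 kN·m
Load 2 — triangular load w₀=2 kN/m (0→w₀ over full span):
  R_A = 3w₀L/20 = 3·2·20/20 = 6 kN
  M_A = w₀L²/30 = 2·20²/30 = 80/3 kN·m
  R_B = 7w₀L/20 = 7·2·20/20 = 14 kN
  M_B = -w₀L²/20 = -2·20²/20 = -40 kN·m
Superposition: R_A = 266/125 kN, M_A = 416/75 kN·m, R_B = 859/125 kN, M_B = -208/25 kN·m

R_A = 266/125 kN, M_A = 416/75 kN·m, R_B = 859/125 kN, M_B = -208/25 kN·m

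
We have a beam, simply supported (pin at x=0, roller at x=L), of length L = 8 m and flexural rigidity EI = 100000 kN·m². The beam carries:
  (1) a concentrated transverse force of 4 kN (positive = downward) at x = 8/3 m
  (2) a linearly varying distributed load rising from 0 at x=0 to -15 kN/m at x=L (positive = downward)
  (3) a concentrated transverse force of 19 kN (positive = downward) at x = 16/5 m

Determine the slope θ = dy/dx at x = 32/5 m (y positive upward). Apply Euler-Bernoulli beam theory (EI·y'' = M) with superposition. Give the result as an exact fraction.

θ(32/5) = -758/1265625 rad

Load 1 — point force P=4 kN at a=8/3 m (b=L-a=16/3):
  θ_1 = -Pa(2L²-6Lx+3x²+a²)/(6LEI)  [x>a] = -4·(8/3)·(2·8²-6·8·(32/5)+3·(32/5)²+(8/3)²)/(6·8·100000) = 692/6328125 rad
Load 2 — triangular load w₀=-15 kN/m (0→w₀ over full span):
  θ_2 = -w₀(7L⁴-30L²x²+15x⁴)/(360LEI) = -(-15)·(7·8⁴-30·8²·(32/5)²+15·(32/5)⁴)/(360·8·100000) = -1514/1171875 rad
Load 3 — point force P=19 kN at a=16/5 m (b=L-a=24/5):
  θ_3 = -Pa(2L²-6Lx+3x²+a²)/(6LEI)  [x>a] = -19·(16/5)·(2·8²-6·8·(32/5)+3·(32/5)²+(16/5)²)/(6·8·100000) = 228/390625 rad
Superposition: θ = Σ θ_i = -758/1265625 rad ≈ -0.000599 rad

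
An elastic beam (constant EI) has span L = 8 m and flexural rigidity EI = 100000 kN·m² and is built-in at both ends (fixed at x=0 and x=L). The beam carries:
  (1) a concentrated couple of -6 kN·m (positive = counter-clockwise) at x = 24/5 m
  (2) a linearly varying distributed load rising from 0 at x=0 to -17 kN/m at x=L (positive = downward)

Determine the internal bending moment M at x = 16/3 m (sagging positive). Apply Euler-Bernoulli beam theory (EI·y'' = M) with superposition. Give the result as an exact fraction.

Load 1 — applied couple M₀=-6 kN·m at a=24/5 m (b=L-a=16/5):
  M_1 = R_Ax - M_A - M₀  [x>a] with R_A=-27/25, M_A=-48/25 = (-27/25)·(16/3) - (-48/25) - (-6) = 54/25 kN·m
Load 2 — triangular load w₀=-17 kN/m (0→w₀ over full span):
  M_2 = 3w₀Lx/20 - w₀L²/30 - w₀x³/(6L) = 3·(-17)·8·(16/3)/20 - (-17)·8²/30 - (-17)·(16/3)³/(6·8) = -7616/405 kN·m
Superposition: M = Σ M_i = -33706/2025 kN·m ≈ -16.644938 kN·m

M(16/3) = -33706/2025 kN·m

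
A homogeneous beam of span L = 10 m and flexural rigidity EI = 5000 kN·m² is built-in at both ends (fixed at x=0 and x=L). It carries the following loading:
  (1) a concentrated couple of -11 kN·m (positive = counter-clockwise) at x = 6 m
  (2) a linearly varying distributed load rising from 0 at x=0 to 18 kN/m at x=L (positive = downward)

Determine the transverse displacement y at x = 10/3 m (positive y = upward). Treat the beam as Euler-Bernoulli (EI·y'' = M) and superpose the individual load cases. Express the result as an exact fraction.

y(10/3) = -1651/50625 m

Load 1 — applied couple M₀=-11 kN·m at a=6 m (b=L-a=4):
  y_1 = (R_Ax³/6 - M_Ax²/2)/EI  [x≤a] with R_A=-198/125, M_A=-88/25 = ((-198/125)·(10/3)³/6 - (-88/25)·(10/3)²/2)/5000 = 11/5625 m
Load 2 — triangular load w₀=18 kN/m (0→w₀ over full span):
  y_2 = -w₀x²(L-x)²(x+2L)/(120LEI) = -18·(10/3)²·(10-(10/3))²·((10/3)+2·10)/(120·10·5000) = -14/405 m
Superposition: y = Σ y_i = -1651/50625 m ≈ -0.032612 m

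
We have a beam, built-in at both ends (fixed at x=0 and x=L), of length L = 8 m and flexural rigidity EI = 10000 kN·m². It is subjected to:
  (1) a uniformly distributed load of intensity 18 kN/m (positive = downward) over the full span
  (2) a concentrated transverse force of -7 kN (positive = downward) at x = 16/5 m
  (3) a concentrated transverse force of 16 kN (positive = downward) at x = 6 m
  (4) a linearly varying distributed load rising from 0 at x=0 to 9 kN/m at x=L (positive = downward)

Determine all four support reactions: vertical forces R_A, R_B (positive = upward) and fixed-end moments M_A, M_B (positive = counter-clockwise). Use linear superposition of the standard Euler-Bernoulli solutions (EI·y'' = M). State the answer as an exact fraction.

R_A = 20191/250 kN, M_A = 14142/125 kN·m, R_B = 27059/250 kN, M_B = -17178/125 kN·m

Load 1 — uniform load w=18 kN/m over full span:
  R_A = wL/2 = 18·8/2 = 72 kN
  M_A = wL²/12 = 18·8²/12 = 96 kN·m
  R_B = wL/2 = 18·8/2 = 72 kN
  M_B = -wL²/12 = -18·8²/12 = -96 kN·m
Load 2 — point force P=-7 kN at a=16/5 m (b=L-a=24/5):
  R_A = Pb²(3a+b)/L³ = (-7)·(24/5)²·(3·(16/5)+(24/5))/8³ = -567/125 kN
  M_A = Pab²/L² = (-7)·(16/5)·(24/5)²/8² = -1008/125 kN·m
  R_B = Pa²(a+3b)/L³ = (-7)·(16/5)²·((16/5)+3·(24/5))/8³ = -308/125 kN
  M_B = -Pa²b/L² = -(-7)·(16/5)²·(24/5)/8² = 672/125 kN·m
Load 3 — point force P=16 kN at a=6 m (b=L-a=2):
  R_A = Pb²(3a+b)/L³ = 16·2²·(3·6+2)/8³ = 5/2 kN
  M_A = Pab²/L² = 16·6·2²/8² = 6 kN·m
  R_B = Pa²(a+3b)/L³ = 16·6²·(6+3·2)/8³ = 27/2 kN
  M_B = -Pa²b/L² = -16·6²·2/8² = -18 kN·m
Load 4 — triangular load w₀=9 kN/m (0→w₀ over full span):
  R_A = 3w₀L/20 = 3·9·8/20 = 54/5 kN
  M_A = w₀L²/30 = 9·8²/30 = 96/5 kN·m
  R_B = 7w₀L/20 = 7·9·8/20 = 126/5 kN
  M_B = -w₀L²/20 = -9·8²/20 = -144/5 kN·m
Superposition: R_A = 20191/250 kN, M_A = 14142/125 kN·m, R_B = 27059/250 kN, M_B = -17178/125 kN·m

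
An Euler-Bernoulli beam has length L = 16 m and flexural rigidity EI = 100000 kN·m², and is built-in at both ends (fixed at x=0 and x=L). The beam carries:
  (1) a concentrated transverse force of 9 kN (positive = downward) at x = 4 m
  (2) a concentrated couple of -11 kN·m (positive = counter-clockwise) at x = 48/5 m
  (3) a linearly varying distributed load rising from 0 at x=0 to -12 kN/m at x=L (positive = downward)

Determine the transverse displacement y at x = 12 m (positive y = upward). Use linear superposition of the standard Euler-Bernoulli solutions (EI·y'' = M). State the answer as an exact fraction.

Load 1 — point force P=9 kN at a=4 m (b=L-a=12):
  y_1 = -Pa²(L-x)²(3bL-(3b+a)(L-x))/(6L³EI)  [x>a] = -9·4²·(16-12)²·(3·12·16-(3·12+4)·(16-12))/(6·16³·100000) = -39/100000 m
Load 2 — applied couple M₀=-11 kN·m at a=48/5 m (b=L-a=32/5):
  y_2 = (R_Ax³/6 - M_Ax²/2 - M₀(x-a)²/2)/EI  [x>a] with R_A=-99/100, M_A=-88/25 = ((-99/100)·12³/6 - (-88/25)·12²/2 - (-11)·(12-(48/5))²/2)/100000 = 0 m
Load 3 — triangular load w₀=-12 kN/m (0→w₀ over full span):
  y_3 = -w₀x²(L-x)²(x+2L)/(120LEI) = -(-12)·12²·(16-12)²·(12+2·16)/(120·16·100000) = 99/15625 m
Superposition: y = Σ y_i = 2973/500000 m ≈ 0.005946 m

y(12) = 2973/500000 m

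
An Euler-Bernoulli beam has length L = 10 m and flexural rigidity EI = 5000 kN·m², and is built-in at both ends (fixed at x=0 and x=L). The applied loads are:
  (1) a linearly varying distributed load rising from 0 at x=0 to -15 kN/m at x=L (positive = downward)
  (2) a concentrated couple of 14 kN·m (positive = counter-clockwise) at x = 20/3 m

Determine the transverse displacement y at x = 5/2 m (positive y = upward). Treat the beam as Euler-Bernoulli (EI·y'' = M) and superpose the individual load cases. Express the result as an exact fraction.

Load 1 — triangular load w₀=-15 kN/m (0→w₀ over full span):
  y_1 = -w₀x²(L-x)²(x+2L)/(120LEI) = -(-15)·(5/2)²·(10-(5/2))²·((5/2)+2·10)/(120·10·5000) = 81/4096 m
Load 2 — applied couple M₀=14 kN·m at a=20/3 m (b=L-a=10/3):
  y_2 = (R_Ax³/6 - M_Ax²/2)/EI  [x≤a] with R_A=28/15, M_A=14/3 = ((28/15)·(5/2)³/6 - (14/3)·(5/2)²/2)/5000 = -7/3600 m
Superposition: y = Σ y_i = 16433/921600 m ≈ 0.017831 m

y(5/2) = 16433/921600 m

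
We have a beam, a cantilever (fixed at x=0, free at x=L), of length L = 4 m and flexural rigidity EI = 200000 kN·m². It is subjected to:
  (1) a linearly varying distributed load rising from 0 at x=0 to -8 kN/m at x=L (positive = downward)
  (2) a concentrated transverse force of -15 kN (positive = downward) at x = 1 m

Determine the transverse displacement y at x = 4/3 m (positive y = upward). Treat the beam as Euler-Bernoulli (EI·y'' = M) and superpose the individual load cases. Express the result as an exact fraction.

Load 1 — triangular load w₀=-8 kN/m (0→w₀ over full span):
  y_1 = (w₀Lx³/12-w₀L²x²/6-w₀x⁵/(120L))/EI = ((-8)·4·(4/3)³/12-(-8)·4²·(4/3)²/6-(-8)·(4/3)⁵/(120·4))/200000 = 1804/11390625 m
Load 2 — point force P=-15 kN at a=1 m (b=L-a=3):
  y_2 = -Pa²(3x-a)/(6EI)  [x>a] = -(-15)·1²·(3·(4/3)-1)/(6·200000) = 3/80000 m
Superposition: y = Σ y_i = 285587/1458000000 m ≈ 0.000196 m

y(4/3) = 285587/1458000000 m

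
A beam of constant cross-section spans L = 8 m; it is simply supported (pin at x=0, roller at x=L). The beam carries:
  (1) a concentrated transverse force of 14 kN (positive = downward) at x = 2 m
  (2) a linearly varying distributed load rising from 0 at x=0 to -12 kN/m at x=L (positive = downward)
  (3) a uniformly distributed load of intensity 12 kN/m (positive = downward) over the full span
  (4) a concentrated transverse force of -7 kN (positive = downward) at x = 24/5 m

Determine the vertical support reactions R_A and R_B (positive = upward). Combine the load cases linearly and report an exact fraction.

Load 1 — point force P=14 kN at a=2 m (b=L-a=6):
  R_A = Pb/L = 14·6/8 = 21/2 kN
  R_B = Pa/L = 14·2/8 = 7/2 kN
Load 2 — triangular load w₀=-12 kN/m (0→w₀ over full span):
  R_A = w₀L/6 = (-12)·8/6 = -16 kN
  R_B = w₀L/3 = (-12)·8/3 = -32 kN
Load 3 — uniform load w=12 kN/m over full span:
  R_A = wL/2 = 12·8/2 = 48 kN
  R_B = wL/2 = 12·8/2 = 48 kN
Load 4 — point force P=-7 kN at a=24/5 m (b=L-a=16/5):
  R_A = Pb/L = (-7)·(16/5)/8 = -14/5 kN
  R_B = Pa/L = (-7)·(24/5)/8 = -21/5 kN
Superposition: R_A = 397/10 kN, R_B = 153/10 kN

R_A = 397/10 kN, R_B = 153/10 kN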